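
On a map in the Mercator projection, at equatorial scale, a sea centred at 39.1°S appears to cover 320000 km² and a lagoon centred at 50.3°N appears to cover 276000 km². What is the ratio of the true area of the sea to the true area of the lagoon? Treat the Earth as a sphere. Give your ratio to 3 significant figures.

1.71

Mercator's areal exaggeration is sec²φ; hence true area = (apparent area) · cos²φ.
True area of sea: 320000 × cos²(39.1°) = 320000 × 0.6022 = 192700 km².
True area of lagoon: 276000 × cos²(50.3°) = 276000 × 0.4080 = 112600 km².
Ratio = 192700 / 112600 ≈ 1.71.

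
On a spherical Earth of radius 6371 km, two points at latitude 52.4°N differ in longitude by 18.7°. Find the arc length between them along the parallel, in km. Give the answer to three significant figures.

1270 km

Arc length along a parallel = R cos φ · Δλ (with Δλ in radians).
= 6371 × cos 52.4° × (18.7° × π/180) = 6371 × 0.6101 × 0.3264 ≈ 1270 km.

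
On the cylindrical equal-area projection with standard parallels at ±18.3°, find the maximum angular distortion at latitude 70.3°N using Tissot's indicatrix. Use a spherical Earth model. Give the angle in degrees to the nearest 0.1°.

For cylindrical equal-area with standard parallel φ₀, h = cos φ / cos φ₀ and k = cos φ₀ / cos φ, so h·k = 1.
At 70.3°: h = 0.3551, k = 2.816; principal scales a = 2.816, b = 0.3551.
sin(ω/2) = (a − b)/(a + b) = 2.461/3.172 = 0.7761, so ω = 2 arcsin(0.7761) ≈ 101.8°.

101.8°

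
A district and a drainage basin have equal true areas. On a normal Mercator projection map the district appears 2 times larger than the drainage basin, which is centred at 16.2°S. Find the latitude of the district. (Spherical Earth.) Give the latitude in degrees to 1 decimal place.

Mercator areal scale is sec²φ, so apparent-area ratio = sec²φ₁ / sec²φ₂ = cos²φ₂ / cos²φ₁.
cos²φ₂ / cos²φ₁ = 2  ⇒  cos φ₁ = cos 16.2° / √2 = 0.9603/1.414 = 0.6790.
φ₁ = arccos(0.6790) ≈ 47.2°.

47.2°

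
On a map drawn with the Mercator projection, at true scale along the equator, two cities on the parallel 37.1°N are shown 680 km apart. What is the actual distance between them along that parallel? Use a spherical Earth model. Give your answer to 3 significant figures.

542 km

The Mercator projection is conformal; its linear scale factor is the same in every direction and equals sec φ = 1/cos φ.
Along the parallel at 37.1°, map distances are exaggerated by k = sec 37.1° = 1.254.
True distance = 680 / 1.254 = 680 × cos 37.1° ≈ 542 km.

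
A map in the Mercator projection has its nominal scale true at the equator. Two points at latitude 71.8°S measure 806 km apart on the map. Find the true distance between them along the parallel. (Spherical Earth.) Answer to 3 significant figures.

252 km

The Mercator projection is conformal; its linear scale factor is the same in every direction and equals sec φ = 1/cos φ.
Along the parallel at 71.8°, map distances are exaggerated by k = sec 71.8° = 3.202.
True distance = 806 / 3.202 = 806 × cos 71.8° ≈ 252 km.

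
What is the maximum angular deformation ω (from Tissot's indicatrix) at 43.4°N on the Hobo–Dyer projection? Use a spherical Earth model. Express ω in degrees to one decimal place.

10.1°

Hobo–Dyer is a cylindrical equal-area projection with standard parallels at ±37.5°. A cylindrical equal-area projection with standard parallel φ₀ has meridian scale h = cos φ / cos φ₀ and parallel scale k = cos φ₀ / cos φ (so areas are preserved, h·k = 1).
At 43.4°: h = 0.9158, k = 1.092; principal scales a = 1.092, b = 0.9158.
sin(ω/2) = (a − b)/(a + b) = 0.1761/2.008 = 0.08770, so ω = 2 arcsin(0.08770) ≈ 10.1°.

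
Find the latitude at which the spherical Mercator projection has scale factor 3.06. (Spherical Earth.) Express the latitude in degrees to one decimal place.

Mercator scale is k = sec φ = 1/cos φ.
1/cos φ = 3.06  ⇒  cos φ = 0.3268  ⇒  φ = arccos(0.3268) ≈ 70.9°.

70.9°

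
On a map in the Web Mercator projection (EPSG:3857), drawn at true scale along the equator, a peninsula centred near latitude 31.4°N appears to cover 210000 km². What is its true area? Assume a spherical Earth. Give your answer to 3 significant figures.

The Mercator projection is conformal; its linear scale factor is the same in every direction and equals sec φ = 1/cos φ.
Areal scale = k² = sec²φ = 1/cos²(31.4°) = 1/0.8536² = 1.373.
True area = apparent / (areal scale) = 210000 / 1.373 ≈ 153000 km².

153000 km²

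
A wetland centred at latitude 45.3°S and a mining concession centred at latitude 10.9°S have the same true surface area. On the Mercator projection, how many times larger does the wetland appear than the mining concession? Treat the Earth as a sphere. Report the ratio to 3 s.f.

Mercator is conformal with k = sec φ, so areal scale = k² = sec²φ.
At 45.3°: sec²(45.3°) = 1/0.7034² = 2.021.
At 10.9°: sec²(10.9°) = 1/0.9820² = 1.037.
Ratio = 2.021/1.037 = cos²(10.9°)/cos²(45.3°) ≈ 1.95.

1.95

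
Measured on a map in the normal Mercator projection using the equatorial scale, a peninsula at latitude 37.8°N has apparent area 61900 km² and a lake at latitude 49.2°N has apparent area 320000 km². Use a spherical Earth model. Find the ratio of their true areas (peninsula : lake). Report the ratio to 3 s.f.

0.283

Mercator's areal exaggeration is sec²φ; hence true area = (apparent area) · cos²φ.
True area of peninsula: 61900 × cos²(37.8°) = 61900 × 0.6243 = 38650 km².
True area of lake: 320000 × cos²(49.2°) = 320000 × 0.4270 = 136600 km².
Ratio = 38650 / 136600 ≈ 0.283.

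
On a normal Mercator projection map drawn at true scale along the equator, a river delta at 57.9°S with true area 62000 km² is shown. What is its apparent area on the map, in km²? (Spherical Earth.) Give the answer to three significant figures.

220000 km²

For Mercator, h = k = sec φ (a conformal cylindrical projection has a single point scale, 1/cos φ).
Areal scale = k² = sec²φ = 1/cos²(57.9°) = 1/0.5314² = 3.541.
Apparent area = 62000 × 3.541 ≈ 220000 km².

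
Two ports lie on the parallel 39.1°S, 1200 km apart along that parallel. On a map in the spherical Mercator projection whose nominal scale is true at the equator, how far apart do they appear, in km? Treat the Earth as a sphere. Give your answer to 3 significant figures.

1550 km

The Mercator projection is conformal; its linear scale factor is the same in every direction and equals sec φ = 1/cos φ.
Along the parallel, k = sec 39.1° = 1/0.7760 = 1.289.
Map distance = 1200 × 1.289 ≈ 1550 km.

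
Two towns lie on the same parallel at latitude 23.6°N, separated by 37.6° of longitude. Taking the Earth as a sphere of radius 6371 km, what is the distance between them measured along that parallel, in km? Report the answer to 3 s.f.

Arc length along a parallel = R cos φ · Δλ (with Δλ in radians).
= 6371 × cos 23.6° × (37.6° × π/180) = 6371 × 0.9164 × 0.6562 ≈ 3830 km.

3830 km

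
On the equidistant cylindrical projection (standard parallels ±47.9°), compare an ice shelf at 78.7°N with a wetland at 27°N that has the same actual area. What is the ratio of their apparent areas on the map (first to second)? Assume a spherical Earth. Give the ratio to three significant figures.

The equidistant cylindrical projection with φ₀ = 47.9° has h = 1 (meridians true) and k = cos φ₀ / cos φ along parallels.
Areal scale at 78.7°: h·k = 1.000 × 3.421 = 3.421.
Areal scale at 27°: h·k = 1.000 × 0.7524 = 0.7524.
Ratio = 3.421/0.7524 ≈ 4.55.

4.55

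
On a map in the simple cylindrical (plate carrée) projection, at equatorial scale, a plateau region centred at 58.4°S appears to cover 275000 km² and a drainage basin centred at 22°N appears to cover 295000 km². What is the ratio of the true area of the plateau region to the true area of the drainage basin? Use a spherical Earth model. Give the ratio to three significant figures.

0.527

On the plate carrée, areal scale = h·k = 1 × sec φ, so true area = apparent × cos φ.
True area of plateau region: 275000 × cos(58.4°) = 275000 × 0.5240 = 144100 km².
True area of drainage basin: 295000 × cos(22°) = 295000 × 0.9272 = 273500 km².
Ratio = 144100 / 273500 ≈ 0.527.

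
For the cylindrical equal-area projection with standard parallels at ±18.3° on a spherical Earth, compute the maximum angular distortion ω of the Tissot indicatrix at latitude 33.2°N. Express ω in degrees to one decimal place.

14.4°

A cylindrical equal-area projection with standard parallel φ₀ has meridian scale h = cos φ / cos φ₀ and parallel scale k = cos φ₀ / cos φ (so areas are preserved, h·k = 1).
At 33.2°: h = 0.8813, k = 1.135; principal scales a = 1.135, b = 0.8813.
sin(ω/2) = (a − b)/(a + b) = 0.2533/2.016 = 0.1256, so ω = 2 arcsin(0.1256) ≈ 14.4°.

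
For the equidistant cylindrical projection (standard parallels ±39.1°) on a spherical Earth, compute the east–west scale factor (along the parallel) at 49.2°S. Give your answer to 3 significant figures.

With standard parallel φ₀ = 39.1°, the equirectangular projection gives x = Rλ cos φ₀, y = Rφ, so h = 1 and k = cos 39.1° / cos φ.
k = cos 39.1° / cos 49.2° = 0.7760/0.6534 = 1.188.

1.19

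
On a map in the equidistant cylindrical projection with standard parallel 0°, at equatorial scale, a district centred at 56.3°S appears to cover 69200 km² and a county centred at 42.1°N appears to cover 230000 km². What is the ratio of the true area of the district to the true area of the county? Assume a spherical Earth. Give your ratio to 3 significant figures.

0.225

Plate carrée has h = 1 and k = sec φ, giving areal scale sec φ; true area = (apparent area) · cos φ.
True area of district: 69200 × cos(56.3°) = 69200 × 0.5548 = 38400 km².
True area of county: 230000 × cos(42.1°) = 230000 × 0.7420 = 170700 km².
Ratio = 38400 / 170700 ≈ 0.225.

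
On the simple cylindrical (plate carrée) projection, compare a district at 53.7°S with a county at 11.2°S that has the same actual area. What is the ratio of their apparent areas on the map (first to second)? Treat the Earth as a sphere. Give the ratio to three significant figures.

1.66

For the equirectangular projection with φ₀ = 0 (plate carrée), h = 1 along meridians and k = sec φ along parallels.
Areal scale at 53.7°: h·k = 1.000 × 1.689 = 1.689.
Areal scale at 11.2°: h·k = 1.000 × 1.019 = 1.019.
Ratio = 1.689/1.019 ≈ 1.66.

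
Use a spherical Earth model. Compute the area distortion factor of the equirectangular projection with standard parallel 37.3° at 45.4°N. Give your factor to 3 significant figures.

1.13

With standard parallel φ₀ = 37.3°, the equirectangular projection gives x = Rλ cos φ₀, y = Rφ, so h = 1 and k = cos 37.3° / cos φ.
Areal scale = h·k = 1 × cos φ₀ / cos φ; at 45.4°, h = 1.000, k = 1.133, so h·k = 1.133.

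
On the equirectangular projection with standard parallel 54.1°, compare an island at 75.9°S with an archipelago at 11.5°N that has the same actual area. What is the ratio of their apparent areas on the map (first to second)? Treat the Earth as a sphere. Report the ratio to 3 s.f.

In the equirectangular projection with standard parallel φ₀ = 54.1° (x = Rλ cos φ₀, y = Rφ), meridians are true-scale (h = 1) and the parallel scale is k = cos φ₀ / cos φ.
Areal scale at 75.9°: h·k = 1.000 × 2.407 = 2.407.
Areal scale at 11.5°: h·k = 1.000 × 0.5984 = 0.5984.
Ratio = 2.407/0.5984 ≈ 4.02.

4.02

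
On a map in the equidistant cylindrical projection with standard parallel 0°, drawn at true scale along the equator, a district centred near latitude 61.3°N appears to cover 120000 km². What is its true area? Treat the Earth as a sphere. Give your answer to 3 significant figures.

57600 km²

For the equirectangular projection with φ₀ = 0 (plate carrée), h = 1 along meridians and k = sec φ along parallels.
Areal scale = h·k = 1 × sec φ; at 61.3°, h = 1.000, k = 2.082, so h·k = 2.082.
True area = apparent / (areal scale) = 120000 / 2.082 ≈ 57600 km².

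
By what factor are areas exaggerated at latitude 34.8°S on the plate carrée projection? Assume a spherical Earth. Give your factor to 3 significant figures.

1.22

Plate carrée maps x = Rλ, y = Rφ. The meridian scale is h = 1 and the parallel scale is k = 1/cos φ = sec φ.
Areal scale = h·k = 1 × sec φ; at 34.8°, h = 1.000, k = 1.218, so h·k = 1.218.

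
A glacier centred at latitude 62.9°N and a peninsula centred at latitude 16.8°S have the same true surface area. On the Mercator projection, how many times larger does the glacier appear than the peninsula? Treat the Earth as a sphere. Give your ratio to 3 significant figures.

On Mercator, area is exaggerated by sec²φ = 1/cos²φ.
At 62.9°: sec²(62.9°) = 1/0.4555² = 4.819.
At 16.8°: sec²(16.8°) = 1/0.9573² = 1.091.
Ratio = 4.819/1.091 = cos²(16.8°)/cos²(62.9°) ≈ 4.42.

4.42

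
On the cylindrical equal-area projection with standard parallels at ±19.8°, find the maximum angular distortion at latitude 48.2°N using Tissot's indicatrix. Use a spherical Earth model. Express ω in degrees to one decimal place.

38.7°

For cylindrical equal-area with standard parallel φ₀, h = cos φ / cos φ₀ and k = cos φ₀ / cos φ, so h·k = 1.
At 48.2°: h = 0.7084, k = 1.412; principal scales a = 1.412, b = 0.7084.
sin(ω/2) = (a − b)/(a + b) = 0.7032/2.120 = 0.3317, so ω = 2 arcsin(0.3317) ≈ 38.7°.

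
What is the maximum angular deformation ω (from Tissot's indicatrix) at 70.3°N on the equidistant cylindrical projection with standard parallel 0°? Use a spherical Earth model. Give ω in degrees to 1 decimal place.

In the plate carrée (x = Rλ, y = Rφ), meridians are true-scale (h = 1) and parallels are stretched by k = sec φ.
At 70.3°: h = 1.000, k = 2.967; principal scales a = 2.967, b = 1.000.
sin(ω/2) = (a − b)/(a + b) = 1.967/3.967 = 0.4958, so ω = 2 arcsin(0.4958) ≈ 59.4°.

59.4°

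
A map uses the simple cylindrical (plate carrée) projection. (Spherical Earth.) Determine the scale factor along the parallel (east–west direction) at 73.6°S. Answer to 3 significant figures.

In the plate carrée (x = Rλ, y = Rφ), meridians are true-scale (h = 1) and parallels are stretched by k = sec φ.
k = 1/cos 73.6° = 1/0.2823 = 3.542.

3.54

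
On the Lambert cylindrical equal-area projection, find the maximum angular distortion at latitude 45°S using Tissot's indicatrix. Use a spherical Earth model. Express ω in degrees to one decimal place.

38.9°

The Lambert cylindrical equal-area projection is the cylindrical equal-area projection with its standard parallel at the equator (φ₀ = 0). For cylindrical equal-area with standard parallel φ₀, h = cos φ / cos φ₀ and k = cos φ₀ / cos φ, so h·k = 1.
At 45°: h = 0.7071, k = 1.414; principal scales a = 1.414, b = 0.7071.
sin(ω/2) = (a − b)/(a + b) = 0.7071/2.121 = 0.3333, so ω = 2 arcsin(0.3333) ≈ 38.9°.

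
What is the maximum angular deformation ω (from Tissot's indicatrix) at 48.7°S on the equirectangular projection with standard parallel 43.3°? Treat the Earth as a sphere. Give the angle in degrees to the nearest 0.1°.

5.6°

In the equirectangular projection with standard parallel φ₀ = 43.3° (x = Rλ cos φ₀, y = Rφ), meridians are true-scale (h = 1) and the parallel scale is k = cos φ₀ / cos φ.
At 48.7°: h = 1.000, k = 1.103; principal scales a = 1.103, b = 1.000.
sin(ω/2) = (a − b)/(a + b) = 0.1027/2.103 = 0.04883, so ω = 2 arcsin(0.04883) ≈ 5.6°.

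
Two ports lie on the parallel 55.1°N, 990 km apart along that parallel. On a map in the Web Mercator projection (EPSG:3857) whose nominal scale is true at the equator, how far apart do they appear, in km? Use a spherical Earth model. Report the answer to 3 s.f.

The Mercator projection is conformal; its linear scale factor is the same in every direction and equals sec φ = 1/cos φ.
Along the parallel, k = sec 55.1° = 1/0.5721 = 1.748.
Map distance = 990 × 1.748 ≈ 1730 km.

1730 km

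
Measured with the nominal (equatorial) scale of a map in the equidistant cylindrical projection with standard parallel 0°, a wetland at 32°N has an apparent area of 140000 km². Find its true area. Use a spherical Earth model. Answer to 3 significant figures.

For the equirectangular projection with φ₀ = 0 (plate carrée), h = 1 along meridians and k = sec φ along parallels.
Areal scale = h·k = 1 × sec φ; at 32°, h = 1.000, k = 1.179, so h·k = 1.179.
True area = apparent / (areal scale) = 140000 / 1.179 ≈ 119000 km².

119000 km²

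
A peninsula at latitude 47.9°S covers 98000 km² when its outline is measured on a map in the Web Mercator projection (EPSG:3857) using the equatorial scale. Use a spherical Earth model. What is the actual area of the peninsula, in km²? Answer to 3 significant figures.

44000 km²

The Mercator projection is conformal; its linear scale factor is the same in every direction and equals sec φ = 1/cos φ.
Areal scale = k² = sec²φ = 1/cos²(47.9°) = 1/0.6704² = 2.225.
True area = apparent / (areal scale) = 98000 / 2.225 ≈ 44000 km².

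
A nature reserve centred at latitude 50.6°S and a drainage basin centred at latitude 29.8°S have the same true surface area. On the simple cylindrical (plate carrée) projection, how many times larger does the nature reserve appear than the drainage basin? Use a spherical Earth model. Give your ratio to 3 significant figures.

1.37

In the plate carrée (x = Rλ, y = Rφ), meridians are true-scale (h = 1) and parallels are stretched by k = sec φ.
Areal scale at 50.6°: h·k = 1.000 × 1.575 = 1.575.
Areal scale at 29.8°: h·k = 1.000 × 1.152 = 1.152.
Ratio = 1.575/1.152 ≈ 1.37.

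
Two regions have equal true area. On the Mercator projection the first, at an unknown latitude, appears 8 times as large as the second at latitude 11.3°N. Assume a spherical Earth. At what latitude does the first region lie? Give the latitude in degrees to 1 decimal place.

Mercator areal scale is sec²φ, so apparent-area ratio = sec²φ₁ / sec²φ₂ = cos²φ₂ / cos²φ₁.
cos²φ₂ / cos²φ₁ = 8  ⇒  cos φ₁ = cos 11.3° / √8 = 0.9806/2.828 = 0.3467.
φ₁ = arccos(0.3467) ≈ 69.7°.

69.7°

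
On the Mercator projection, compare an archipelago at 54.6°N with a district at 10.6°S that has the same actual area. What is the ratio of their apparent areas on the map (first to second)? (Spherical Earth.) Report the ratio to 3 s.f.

Mercator is conformal with k = sec φ, so areal scale = k² = sec²φ.
At 54.6°: sec²(54.6°) = 1/0.5793² = 2.980.
At 10.6°: sec²(10.6°) = 1/0.9829² = 1.035.
Ratio = 2.980/1.035 = cos²(10.6°)/cos²(54.6°) ≈ 2.88.

2.88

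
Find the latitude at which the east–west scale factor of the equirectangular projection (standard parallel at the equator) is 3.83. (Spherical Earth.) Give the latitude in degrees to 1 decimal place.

Plate carrée: h = 1, k = sec φ along parallels.
sec φ = 3.83  ⇒  cos φ = 0.2611  ⇒  φ ≈ 74.9°.

74.9°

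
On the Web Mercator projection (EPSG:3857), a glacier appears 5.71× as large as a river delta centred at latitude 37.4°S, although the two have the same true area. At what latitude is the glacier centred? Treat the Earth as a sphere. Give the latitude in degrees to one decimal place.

On Mercator, (apparent₁)/(apparent₂) = sec²φ₁ / sec²φ₂ when true areas are equal.
cos²φ₂ / cos²φ₁ = 5.71  ⇒  cos φ₁ = cos 37.4° / √5.71 = 0.7944/2.390 = 0.3325.
φ₁ = arccos(0.3325) ≈ 70.6°.

70.6°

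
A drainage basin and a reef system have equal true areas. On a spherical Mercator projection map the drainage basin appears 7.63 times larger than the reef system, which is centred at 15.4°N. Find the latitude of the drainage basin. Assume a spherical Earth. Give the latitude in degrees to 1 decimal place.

69.6°

On Mercator, (apparent₁)/(apparent₂) = sec²φ₁ / sec²φ₂ when true areas are equal.
cos²φ₂ / cos²φ₁ = 7.63  ⇒  cos φ₁ = cos 15.4° / √7.63 = 0.9641/2.762 = 0.3490.
φ₁ = arccos(0.3490) ≈ 69.6°.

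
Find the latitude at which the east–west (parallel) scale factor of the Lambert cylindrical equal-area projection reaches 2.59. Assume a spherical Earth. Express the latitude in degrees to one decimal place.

The Lambert cylindrical equal-area projection is the cylindrical equal-area projection with its standard parallel at the equator (φ₀ = 0). For cylindrical equal-area with standard parallel φ₀, h = cos φ / cos φ₀ and k = cos φ₀ / cos φ, so h·k = 1.
k = cos φ₀ / cos φ = 2.59  ⇒  cos φ = cos 0° / 2.59 = 0.3861.
φ = arccos(0.3861) ≈ 67.3°.

67.3°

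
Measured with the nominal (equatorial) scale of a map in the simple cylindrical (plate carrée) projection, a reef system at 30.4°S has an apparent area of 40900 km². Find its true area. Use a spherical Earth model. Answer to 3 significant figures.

35300 km²

In the plate carrée (x = Rλ, y = Rφ), meridians are true-scale (h = 1) and parallels are stretched by k = sec φ.
Areal scale = h·k = 1 × sec φ; at 30.4°, h = 1.000, k = 1.159, so h·k = 1.159.
True area = apparent / (areal scale) = 40900 / 1.159 ≈ 35300 km².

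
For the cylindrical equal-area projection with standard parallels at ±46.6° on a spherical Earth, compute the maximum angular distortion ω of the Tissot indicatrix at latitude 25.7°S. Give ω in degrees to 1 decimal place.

A cylindrical equal-area projection with standard parallel φ₀ has meridian scale h = cos φ / cos φ₀ and parallel scale k = cos φ₀ / cos φ (so areas are preserved, h·k = 1).
At 25.7°: h = 1.311, k = 0.7625; principal scales a = 1.311, b = 0.7625.
sin(ω/2) = (a − b)/(a + b) = 0.5489/2.074 = 0.2647, so ω = 2 arcsin(0.2647) ≈ 30.7°.

30.7°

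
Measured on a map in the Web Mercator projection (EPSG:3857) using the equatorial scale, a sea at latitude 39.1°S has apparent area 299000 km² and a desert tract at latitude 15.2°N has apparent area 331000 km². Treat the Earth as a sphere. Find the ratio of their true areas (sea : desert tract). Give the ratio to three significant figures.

0.584

Mercator's areal exaggeration is sec²φ; hence true area = (apparent area) · cos²φ.
True area of sea: 299000 × cos²(39.1°) = 299000 × 0.6022 = 180100 km².
True area of desert tract: 331000 × cos²(15.2°) = 331000 × 0.9313 = 308200 km².
Ratio = 180100 / 308200 ≈ 0.584.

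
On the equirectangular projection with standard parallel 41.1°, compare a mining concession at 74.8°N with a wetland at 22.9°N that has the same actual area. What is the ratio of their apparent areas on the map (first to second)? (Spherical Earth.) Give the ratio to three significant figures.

With standard parallel φ₀ = 41.1°, the equirectangular projection gives x = Rλ cos φ₀, y = Rφ, so h = 1 and k = cos 41.1° / cos φ.
Areal scale at 74.8°: h·k = 1.000 × 2.874 = 2.874.
Areal scale at 22.9°: h·k = 1.000 × 0.8180 = 0.8180.
Ratio = 2.874/0.8180 ≈ 3.51.

3.51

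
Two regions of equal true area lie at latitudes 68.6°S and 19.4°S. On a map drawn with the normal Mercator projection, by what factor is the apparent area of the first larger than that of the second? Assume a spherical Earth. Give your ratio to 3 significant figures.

Mercator is conformal with k = sec φ, so areal scale = k² = sec²φ.
At 68.6°: sec²(68.6°) = 1/0.3649² = 7.511.
At 19.4°: sec²(19.4°) = 1/0.9432² = 1.124.
Ratio = 7.511/1.124 = cos²(19.4°)/cos²(68.6°) ≈ 6.68.

6.68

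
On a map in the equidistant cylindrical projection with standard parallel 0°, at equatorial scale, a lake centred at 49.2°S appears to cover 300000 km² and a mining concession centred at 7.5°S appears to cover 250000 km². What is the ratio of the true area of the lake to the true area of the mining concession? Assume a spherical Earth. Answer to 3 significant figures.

0.791

On the plate carrée, areal scale = h·k = 1 × sec φ, so true area = apparent × cos φ.
True area of lake: 300000 × cos(49.2°) = 300000 × 0.6534 = 196000 km².
True area of mining concession: 250000 × cos(7.5°) = 250000 × 0.9914 = 247900 km².
Ratio = 196000 / 247900 ≈ 0.791.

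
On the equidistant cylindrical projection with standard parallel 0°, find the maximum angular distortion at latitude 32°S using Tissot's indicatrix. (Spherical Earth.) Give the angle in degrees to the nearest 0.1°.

For the equirectangular projection with φ₀ = 0 (plate carrée), h = 1 along meridians and k = sec φ along parallels.
At 32°: h = 1.000, k = 1.179; principal scales a = 1.179, b = 1.000.
sin(ω/2) = (a − b)/(a + b) = 0.1792/2.179 = 0.08222, so ω = 2 arcsin(0.08222) ≈ 9.4°.

9.4°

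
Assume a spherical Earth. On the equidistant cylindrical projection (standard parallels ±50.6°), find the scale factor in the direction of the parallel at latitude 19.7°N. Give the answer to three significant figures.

0.674

In the equirectangular projection with standard parallel φ₀ = 50.6° (x = Rλ cos φ₀, y = Rφ), meridians are true-scale (h = 1) and the parallel scale is k = cos φ₀ / cos φ.
k = cos 50.6° / cos 19.7° = 0.6347/0.9415 = 0.6742.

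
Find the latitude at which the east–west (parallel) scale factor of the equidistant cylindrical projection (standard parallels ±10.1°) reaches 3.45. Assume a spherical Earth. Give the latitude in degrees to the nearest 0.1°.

The equidistant cylindrical projection with φ₀ = 10.1° has h = 1 (meridians true) and k = cos φ₀ / cos φ along parallels.
k = cos φ₀ / cos φ = 3.45  ⇒  cos φ = cos 10.1° / 3.45 = 0.2854.
φ = arccos(0.2854) ≈ 73.4°.

73.4°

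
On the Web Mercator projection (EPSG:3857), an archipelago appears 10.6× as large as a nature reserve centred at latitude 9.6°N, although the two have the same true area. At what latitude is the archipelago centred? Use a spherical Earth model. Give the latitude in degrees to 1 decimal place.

For equal true areas on Mercator, apparent areas scale as sec²φ, so the ratio is cos²φ₂ / cos²φ₁.
cos²φ₂ / cos²φ₁ = 10.6  ⇒  cos φ₁ = cos 9.6° / √10.6 = 0.9860/3.256 = 0.3028.
φ₁ = arccos(0.3028) ≈ 72.4°.

72.4°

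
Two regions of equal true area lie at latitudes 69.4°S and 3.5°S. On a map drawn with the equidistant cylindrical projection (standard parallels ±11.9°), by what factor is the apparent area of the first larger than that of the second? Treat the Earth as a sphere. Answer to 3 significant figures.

In the equirectangular projection with standard parallel φ₀ = 11.9° (x = Rλ cos φ₀, y = Rφ), meridians are true-scale (h = 1) and the parallel scale is k = cos φ₀ / cos φ.
Areal scale at 69.4°: h·k = 1.000 × 2.781 = 2.781.
Areal scale at 3.5°: h·k = 1.000 × 0.9803 = 0.9803.
Ratio = 2.781/0.9803 ≈ 2.84.

2.84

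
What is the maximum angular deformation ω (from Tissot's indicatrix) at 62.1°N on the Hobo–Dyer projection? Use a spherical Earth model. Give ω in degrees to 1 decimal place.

57.9°

The Hobo–Dyer projection is cylindrical equal-area with φ₀ = 37.5°. For cylindrical equal-area with standard parallel φ₀, h = cos φ / cos φ₀ and k = cos φ₀ / cos φ, so h·k = 1.
At 62.1°: h = 0.5898, k = 1.695; principal scales a = 1.695, b = 0.5898.
sin(ω/2) = (a − b)/(a + b) = 1.106/2.285 = 0.4838, so ω = 2 arcsin(0.4838) ≈ 57.9°.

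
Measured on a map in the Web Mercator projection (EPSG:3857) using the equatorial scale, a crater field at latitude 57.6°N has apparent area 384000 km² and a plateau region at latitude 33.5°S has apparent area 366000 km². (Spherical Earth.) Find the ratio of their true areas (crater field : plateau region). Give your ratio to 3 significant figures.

Since Mercator area scale is 1/cos²φ, the true area equals the apparent area multiplied by cos²φ.
True area of crater field: 384000 × cos²(57.6°) = 384000 × 0.2871 = 110300 km².
True area of plateau region: 366000 × cos²(33.5°) = 366000 × 0.6954 = 254500 km².
Ratio = 110300 / 254500 ≈ 0.433.

0.433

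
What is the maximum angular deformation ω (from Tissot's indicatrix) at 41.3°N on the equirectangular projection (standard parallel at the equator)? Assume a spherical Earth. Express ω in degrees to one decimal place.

16.3°

In the plate carrée (x = Rλ, y = Rφ), meridians are true-scale (h = 1) and parallels are stretched by k = sec φ.
At 41.3°: h = 1.000, k = 1.331; principal scales a = 1.331, b = 1.000.
sin(ω/2) = (a − b)/(a + b) = 0.3311/2.331 = 0.1420, so ω = 2 arcsin(0.1420) ≈ 16.3°.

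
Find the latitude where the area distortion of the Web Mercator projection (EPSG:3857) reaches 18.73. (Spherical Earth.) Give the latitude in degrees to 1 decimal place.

Mercator areal scale is sec²φ.
sec²φ = 18.73  ⇒  cos²φ = 0.05339  ⇒  cos φ = 0.2311.
φ = arccos(0.2311) ≈ 76.6°.

76.6°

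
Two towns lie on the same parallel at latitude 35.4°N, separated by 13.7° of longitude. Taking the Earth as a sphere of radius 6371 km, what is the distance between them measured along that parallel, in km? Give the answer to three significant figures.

Arc length along a parallel = R cos φ · Δλ (with Δλ in radians).
= 6371 × cos 35.4° × (13.7° × π/180) = 6371 × 0.8151 × 0.2391 ≈ 1240 km.

1240 km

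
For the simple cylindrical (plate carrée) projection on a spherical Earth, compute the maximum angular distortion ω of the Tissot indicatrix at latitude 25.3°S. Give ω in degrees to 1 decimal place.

5.8°

For the equirectangular projection with φ₀ = 0 (plate carrée), h = 1 along meridians and k = sec φ along parallels.
At 25.3°: h = 1.000, k = 1.106; principal scales a = 1.106, b = 1.000.
sin(ω/2) = (a − b)/(a + b) = 0.1061/2.106 = 0.05037, so ω = 2 arcsin(0.05037) ≈ 5.8°.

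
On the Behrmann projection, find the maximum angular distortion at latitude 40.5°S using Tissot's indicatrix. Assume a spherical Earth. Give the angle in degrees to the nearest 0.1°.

The Behrmann projection is cylindrical equal-area with φ₀ = 30°. For cylindrical equal-area with standard parallel φ₀, h = cos φ / cos φ₀ and k = cos φ₀ / cos φ, so h·k = 1.
At 40.5°: h = 0.8780, k = 1.139; principal scales a = 1.139, b = 0.8780.
sin(ω/2) = (a − b)/(a + b) = 0.2609/2.017 = 0.1293, so ω = 2 arcsin(0.1293) ≈ 14.9°.

14.9°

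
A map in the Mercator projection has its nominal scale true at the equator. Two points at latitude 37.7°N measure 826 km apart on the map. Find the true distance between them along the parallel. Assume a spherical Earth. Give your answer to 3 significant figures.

The Mercator projection is conformal; its linear scale factor is the same in every direction and equals sec φ = 1/cos φ.
Along the parallel at 37.7°, map distances are exaggerated by k = sec 37.7° = 1.264.
True distance = 826 / 1.264 = 826 × cos 37.7° ≈ 654 km.

654 km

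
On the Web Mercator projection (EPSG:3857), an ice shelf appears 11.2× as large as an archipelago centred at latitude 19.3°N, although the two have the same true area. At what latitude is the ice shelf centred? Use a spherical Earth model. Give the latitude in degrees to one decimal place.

Mercator areal scale is sec²φ, so apparent-area ratio = sec²φ₁ / sec²φ₂ = cos²φ₂ / cos²φ₁.
cos²φ₂ / cos²φ₁ = 11.2  ⇒  cos φ₁ = cos 19.3° / √11.2 = 0.9438/3.347 = 0.2820.
φ₁ = arccos(0.2820) ≈ 73.6°.

73.6°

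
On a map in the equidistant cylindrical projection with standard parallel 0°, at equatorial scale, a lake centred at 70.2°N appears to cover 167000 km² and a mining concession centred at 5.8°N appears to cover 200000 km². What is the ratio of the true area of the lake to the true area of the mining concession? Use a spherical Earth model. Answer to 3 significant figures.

0.284

Plate carrée has h = 1 and k = sec φ, giving areal scale sec φ; true area = (apparent area) · cos φ.
True area of lake: 167000 × cos(70.2°) = 167000 × 0.3387 = 56570 km².
True area of mining concession: 200000 × cos(5.8°) = 200000 × 0.9949 = 199000 km².
Ratio = 56570 / 199000 ≈ 0.284.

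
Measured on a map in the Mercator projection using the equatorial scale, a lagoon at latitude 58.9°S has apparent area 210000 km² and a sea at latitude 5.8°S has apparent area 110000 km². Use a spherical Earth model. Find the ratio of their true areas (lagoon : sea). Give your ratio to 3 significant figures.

Since Mercator area scale is 1/cos²φ, the true area equals the apparent area multiplied by cos²φ.
True area of lagoon: 210000 × cos²(58.9°) = 210000 × 0.2668 = 56030 km².
True area of sea: 110000 × cos²(5.8°) = 110000 × 0.9898 = 108900 km².
Ratio = 56030 / 108900 ≈ 0.515.

0.515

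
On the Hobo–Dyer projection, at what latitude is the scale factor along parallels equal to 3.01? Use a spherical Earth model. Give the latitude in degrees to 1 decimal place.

74.7°

Hobo–Dyer is a cylindrical equal-area projection with standard parallels at ±37.5°. Cylindrical equal-area (φ₀ = 37.5°): h = cos φ / cos 37.5° along meridians, k = cos 37.5° / cos φ along parallels; h·k = 1.
k = cos φ₀ / cos φ = 3.01  ⇒  cos φ = cos 37.5° / 3.01 = 0.2636.
φ = arccos(0.2636) ≈ 74.7°.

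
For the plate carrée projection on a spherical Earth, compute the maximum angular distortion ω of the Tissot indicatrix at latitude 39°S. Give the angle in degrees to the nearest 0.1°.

14.4°

For the equirectangular projection with φ₀ = 0 (plate carrée), h = 1 along meridians and k = sec φ along parallels.
At 39°: h = 1.000, k = 1.287; principal scales a = 1.287, b = 1.000.
sin(ω/2) = (a − b)/(a + b) = 0.2868/2.287 = 0.1254, so ω = 2 arcsin(0.1254) ≈ 14.4°.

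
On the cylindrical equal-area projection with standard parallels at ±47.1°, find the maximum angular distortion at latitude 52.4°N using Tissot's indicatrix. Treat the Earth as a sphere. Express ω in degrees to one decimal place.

12.5°

For cylindrical equal-area with standard parallel φ₀, h = cos φ / cos φ₀ and k = cos φ₀ / cos φ, so h·k = 1.
At 52.4°: h = 0.8963, k = 1.116; principal scales a = 1.116, b = 0.8963.
sin(ω/2) = (a − b)/(a + b) = 0.2193/2.012 = 0.1090, so ω = 2 arcsin(0.1090) ≈ 12.5°.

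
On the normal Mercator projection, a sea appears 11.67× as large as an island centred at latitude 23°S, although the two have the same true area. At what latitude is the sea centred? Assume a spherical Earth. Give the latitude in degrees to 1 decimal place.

Mercator areal scale is sec²φ, so apparent-area ratio = sec²φ₁ / sec²φ₂ = cos²φ₂ / cos²φ₁.
cos²φ₂ / cos²φ₁ = 11.67  ⇒  cos φ₁ = cos 23° / √11.67 = 0.9205/3.416 = 0.2695.
φ₁ = arccos(0.2695) ≈ 74.4°.

74.4°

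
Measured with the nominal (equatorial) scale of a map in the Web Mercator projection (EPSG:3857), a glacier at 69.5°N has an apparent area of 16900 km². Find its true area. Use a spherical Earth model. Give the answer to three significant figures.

2070 km²

The Mercator projection is conformal; its linear scale factor is the same in every direction and equals sec φ = 1/cos φ.
Areal scale = k² = sec²φ = 1/cos²(69.5°) = 1/0.3502² = 8.154.
True area = apparent / (areal scale) = 16900 / 8.154 ≈ 2070 km².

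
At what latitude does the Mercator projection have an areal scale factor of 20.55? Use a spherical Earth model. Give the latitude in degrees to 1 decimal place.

Mercator areal scale is sec²φ.
sec²φ = 20.55  ⇒  cos²φ = 0.04866  ⇒  cos φ = 0.2206.
φ = arccos(0.2206) ≈ 77.3°.

77.3°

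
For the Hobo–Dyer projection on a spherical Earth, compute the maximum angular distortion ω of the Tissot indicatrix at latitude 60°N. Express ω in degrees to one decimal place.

Hobo–Dyer is a cylindrical equal-area projection with standard parallels at ±37.5°. Cylindrical equal-area (φ₀ = 37.5°): h = cos φ / cos 37.5° along meridians, k = cos 37.5° / cos φ along parallels; h·k = 1.
At 60°: h = 0.6302, k = 1.587; principal scales a = 1.587, b = 0.6302.
sin(ω/2) = (a − b)/(a + b) = 0.9565/2.217 = 0.4314, so ω = 2 arcsin(0.4314) ≈ 51.1°.

51.1°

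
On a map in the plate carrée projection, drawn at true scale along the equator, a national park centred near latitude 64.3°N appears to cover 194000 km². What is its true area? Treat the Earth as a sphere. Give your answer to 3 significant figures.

In the plate carrée (x = Rλ, y = Rφ), meridians are true-scale (h = 1) and parallels are stretched by k = sec φ.
Areal scale = h·k = 1 × sec φ; at 64.3°, h = 1.000, k = 2.306, so h·k = 2.306.
True area = apparent / (areal scale) = 194000 / 2.306 ≈ 84100 km².

84100 km²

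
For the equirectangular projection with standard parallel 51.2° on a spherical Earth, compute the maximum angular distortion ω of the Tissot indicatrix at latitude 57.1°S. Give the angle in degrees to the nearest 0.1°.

The equidistant cylindrical projection with φ₀ = 51.2° has h = 1 (meridians true) and k = cos φ₀ / cos φ along parallels.
At 57.1°: h = 1.000, k = 1.154; principal scales a = 1.154, b = 1.000.
sin(ω/2) = (a − b)/(a + b) = 0.1536/2.154 = 0.07132, so ω = 2 arcsin(0.07132) ≈ 8.2°.

8.2°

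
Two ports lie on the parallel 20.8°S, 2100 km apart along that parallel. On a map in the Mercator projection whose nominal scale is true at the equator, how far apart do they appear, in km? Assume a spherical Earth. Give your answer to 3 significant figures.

2250 km

For Mercator, h = k = sec φ (a conformal cylindrical projection has a single point scale, 1/cos φ).
Along the parallel, k = sec 20.8° = 1/0.9348 = 1.070.
Map distance = 2100 × 1.070 ≈ 2250 km.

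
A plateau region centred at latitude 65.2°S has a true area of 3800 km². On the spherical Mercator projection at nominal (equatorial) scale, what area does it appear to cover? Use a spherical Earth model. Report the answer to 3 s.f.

Mercator is conformal, so the point scale is isotropic: h = k = sec φ = 1/cos φ.
Areal scale = k² = sec²φ = 1/cos²(65.2°) = 1/0.4195² = 5.684.
Apparent area = 3800 × 5.684 ≈ 21600 km².

21600 km²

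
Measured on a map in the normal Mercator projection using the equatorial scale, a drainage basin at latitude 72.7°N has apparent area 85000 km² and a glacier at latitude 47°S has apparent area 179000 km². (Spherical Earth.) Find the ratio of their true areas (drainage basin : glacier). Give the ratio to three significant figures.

0.0903

Mercator's areal exaggeration is sec²φ; hence true area = (apparent area) · cos²φ.
True area of drainage basin: 85000 × cos²(72.7°) = 85000 × 0.08843 = 7517 km².
True area of glacier: 179000 × cos²(47°) = 179000 × 0.4651 = 83260 km².
Ratio = 7517 / 83260 ≈ 0.0903.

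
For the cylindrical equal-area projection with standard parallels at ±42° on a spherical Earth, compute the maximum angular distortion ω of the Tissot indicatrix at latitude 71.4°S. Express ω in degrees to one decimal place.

A cylindrical equal-area projection with standard parallel φ₀ has meridian scale h = cos φ / cos φ₀ and parallel scale k = cos φ₀ / cos φ (so areas are preserved, h·k = 1).
At 71.4°: h = 0.4292, k = 2.330; principal scales a = 2.330, b = 0.4292.
sin(ω/2) = (a − b)/(a + b) = 1.901/2.759 = 0.6889, so ω = 2 arcsin(0.6889) ≈ 87.1°.

87.1°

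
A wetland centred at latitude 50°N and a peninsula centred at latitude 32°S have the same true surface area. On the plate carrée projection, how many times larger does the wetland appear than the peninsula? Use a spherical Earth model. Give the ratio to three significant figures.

For the equirectangular projection with φ₀ = 0 (plate carrée), h = 1 along meridians and k = sec φ along parallels.
Areal scale at 50°: h·k = 1.000 × 1.556 = 1.556.
Areal scale at 32°: h·k = 1.000 × 1.179 = 1.179.
Ratio = 1.556/1.179 ≈ 1.32.

1.32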